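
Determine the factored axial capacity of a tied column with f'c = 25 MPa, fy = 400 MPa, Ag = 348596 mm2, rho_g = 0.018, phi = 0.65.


Ast = rho * Ag = 0.018 * 348596 = 6274.728 mm2
phi*Pn = 0.65 * 0.80 * (0.85 * 25 * (348596 - 6274.728) + 400 * 6274.728) / 1000
= 5087.79 kN

5087.79


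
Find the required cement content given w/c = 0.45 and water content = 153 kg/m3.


Cement = water / (w/c)
= 153 / 0.45
= 340.0 kg/m3

340.0


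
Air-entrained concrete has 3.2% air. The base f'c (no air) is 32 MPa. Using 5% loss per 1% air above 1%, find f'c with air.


Strength loss = (3.2 - 1) * 5 = 11.0%
f'c = 32 * (1 - 11.0/100)
= 28.48 MPa

28.48


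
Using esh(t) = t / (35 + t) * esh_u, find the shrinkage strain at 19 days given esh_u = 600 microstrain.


esh(19) = 19 / (35 + 19) * 600
= 19 / 54 * 600
= 211.1 microstrain

211.1


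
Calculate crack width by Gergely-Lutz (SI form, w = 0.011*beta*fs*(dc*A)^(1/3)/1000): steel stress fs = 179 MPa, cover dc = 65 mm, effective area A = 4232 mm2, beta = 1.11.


w = 0.011 * beta * fs * (dc * A)^(1/3) / 1000
= 0.011 * 1.11 * 179 * (65 * 4232)^(1/3) / 1000
= 0.142 mm

0.142


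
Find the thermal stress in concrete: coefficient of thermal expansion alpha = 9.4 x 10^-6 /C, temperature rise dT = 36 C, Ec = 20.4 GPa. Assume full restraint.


sigma = alpha * dT * Ec
= 9.4e-6 * 36 * 20.4 * 1000
= 6.903 MPa

6.903


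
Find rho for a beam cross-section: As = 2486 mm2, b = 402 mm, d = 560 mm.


rho = As / (b * d)
= 2486 / (402 * 560)
= 0.011

0.011


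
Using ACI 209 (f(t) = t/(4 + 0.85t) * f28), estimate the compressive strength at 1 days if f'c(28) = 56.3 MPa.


f(1) = 1 / (4 + 0.85 * 1) * 56.3
= 1 / 4.85 * 56.3
= 11.61 MPa

11.61


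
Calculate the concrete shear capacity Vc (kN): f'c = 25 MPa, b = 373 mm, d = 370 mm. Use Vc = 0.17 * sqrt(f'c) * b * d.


Vc = 0.17 * sqrt(25) * 373 * 370 / 1000
= 117.31 kN

117.31


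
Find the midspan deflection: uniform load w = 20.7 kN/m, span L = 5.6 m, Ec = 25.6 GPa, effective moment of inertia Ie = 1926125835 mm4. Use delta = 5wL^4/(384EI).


Convert: L = 5.6 m = 5600 mm, Ec = 25.6 GPa = 25600 MPa
delta = 5 * 20.7 * 5600^4 / (384 * 25600 * 1926125835)
= 5.38 mm

5.38


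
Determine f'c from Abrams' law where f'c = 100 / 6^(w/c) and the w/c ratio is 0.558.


f'c = 100 / 6^0.558
= 100 / 2.718
= 36.8 MPa

36.8


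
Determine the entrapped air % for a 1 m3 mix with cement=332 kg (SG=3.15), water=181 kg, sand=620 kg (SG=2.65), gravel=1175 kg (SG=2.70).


Vol cement = 332 / (3.15 * 1000) = 0.105397 m3
Vol water = 181 / 1000 = 0.181 m3
Vol sand = 620 / (2.65 * 1000) = 0.233962 m3
Vol gravel = 1175 / (2.70 * 1000) = 0.435185 m3
Total solid + water volume = 0.955544 m3
Air = (1 - 0.955544) * 100 = 4.45%

4.45


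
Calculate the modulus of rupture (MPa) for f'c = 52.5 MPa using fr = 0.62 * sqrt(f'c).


fr = 0.62 * sqrt(52.5)
= 4.492 MPa

4.492


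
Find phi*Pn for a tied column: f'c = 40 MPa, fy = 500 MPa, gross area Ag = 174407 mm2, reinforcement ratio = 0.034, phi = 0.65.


Ast = rho * Ag = 0.034 * 174407 = 5929.838 mm2
phi*Pn = 0.65 * 0.80 * (0.85 * 40 * (174407 - 5929.838) + 500 * 5929.838) / 1000
= 4520.43 kN

4520.43


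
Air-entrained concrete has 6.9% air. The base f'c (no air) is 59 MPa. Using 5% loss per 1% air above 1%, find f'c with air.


Strength loss = (6.9 - 1) * 5 = 29.5%
f'c = 59 * (1 - 29.5/100)
= 41.6 MPa

41.6


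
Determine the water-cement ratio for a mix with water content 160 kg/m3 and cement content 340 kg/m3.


w/c = water / cement
w/c = 160 / 340 = 0.471

0.471


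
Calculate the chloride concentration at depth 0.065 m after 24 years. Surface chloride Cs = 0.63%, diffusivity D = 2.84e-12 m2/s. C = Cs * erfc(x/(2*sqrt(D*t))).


t_seconds = 24 * 365.25 * 24 * 3600 = 757382400.0 s
arg = 0.065 / (2 * sqrt(2.84e-12 * 757382400.0))
= 0.7008
erfc(0.7008) = 0.3217
C = 0.63 * 0.3217 = 0.2027%

0.2027


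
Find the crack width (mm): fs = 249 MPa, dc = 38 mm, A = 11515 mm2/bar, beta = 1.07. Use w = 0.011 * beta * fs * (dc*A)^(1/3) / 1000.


w = 0.011 * beta * fs * (dc * A)^(1/3) / 1000
= 0.011 * 1.07 * 249 * (38 * 11515)^(1/3) / 1000
= 0.222 mm

0.222


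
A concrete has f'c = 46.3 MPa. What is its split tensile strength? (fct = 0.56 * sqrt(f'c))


fct = 0.56 * sqrt(46.3)
= 0.56 * 6.804
= 3.81 MPa

3.81


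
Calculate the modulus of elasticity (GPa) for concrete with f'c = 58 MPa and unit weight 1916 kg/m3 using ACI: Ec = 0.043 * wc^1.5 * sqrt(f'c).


Ec = 0.043 * 1916^1.5 * sqrt(58) / 1000
= 27.46 GPa

27.46


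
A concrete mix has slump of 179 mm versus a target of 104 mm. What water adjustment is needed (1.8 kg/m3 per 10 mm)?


Difference = 104 - 179 = -75 mm
Water adjustment = -75 * 1.8 / 10 = -13.5 kg/m3

-13.5


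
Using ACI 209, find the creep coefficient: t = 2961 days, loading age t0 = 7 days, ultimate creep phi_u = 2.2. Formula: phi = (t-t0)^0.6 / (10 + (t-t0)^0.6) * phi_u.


dt = 2961 - 7 = 2954
phi = 2954^0.6 / (10 + 2954^0.6) * 2.2
= 2.032

2.032


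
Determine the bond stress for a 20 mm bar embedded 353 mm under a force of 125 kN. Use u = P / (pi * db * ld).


u = P / (pi * db * ld)
= 125 * 1000 / (pi * 20 * 353)
= 5.636 MPa

5.636


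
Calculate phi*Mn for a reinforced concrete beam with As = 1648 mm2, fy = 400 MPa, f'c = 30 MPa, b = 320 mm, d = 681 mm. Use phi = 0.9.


a = As * fy / (0.85 * f'c * b)
= 1648 * 400 / (0.85 * 30 * 320)
= 80.7843 mm
Mn = As * fy * (d - a/2) / 10^6
= 422.2887 kN-m
phi*Mn = 0.9 * 422.2887 = 380.06 kN-m

380.06


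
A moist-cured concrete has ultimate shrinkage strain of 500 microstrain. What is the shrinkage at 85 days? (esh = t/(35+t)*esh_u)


esh(85) = 85 / (35 + 85) * 500
= 85 / 120 * 500
= 354.2 microstrain

354.2


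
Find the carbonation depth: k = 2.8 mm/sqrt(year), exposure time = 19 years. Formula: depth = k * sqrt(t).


depth = k * sqrt(t)
= 2.8 * sqrt(19)
= 12.2 mm

12.2


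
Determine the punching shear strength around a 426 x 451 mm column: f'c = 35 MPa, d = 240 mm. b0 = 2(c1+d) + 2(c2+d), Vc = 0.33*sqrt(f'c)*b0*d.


b0 = 2*(426 + 240) + 2*(451 + 240) = 2714 mm
Vc = 0.33 * sqrt(35) * 2714 * 240 / 1000
= 1271.65 kN

1271.65


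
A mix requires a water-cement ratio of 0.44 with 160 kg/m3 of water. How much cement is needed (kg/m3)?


Cement = water / (w/c)
= 160 / 0.44
= 363.6 kg/m3

363.6


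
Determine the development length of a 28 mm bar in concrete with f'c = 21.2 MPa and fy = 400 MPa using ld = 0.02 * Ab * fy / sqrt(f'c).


Ab = pi * 28^2 / 4 = 615.752 mm2
ld = 0.02 * 615.752 * 400 / sqrt(21.2)
= 1069.9 mm

1069.9


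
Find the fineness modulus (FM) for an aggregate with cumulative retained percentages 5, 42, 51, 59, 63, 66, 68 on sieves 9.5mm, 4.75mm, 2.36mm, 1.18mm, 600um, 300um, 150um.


FM = sum(cumulative % retained) / 100
= 354 / 100
= 3.54

3.54


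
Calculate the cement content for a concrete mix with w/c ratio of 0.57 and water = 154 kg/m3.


Cement = water / (w/c)
= 154 / 0.57
= 270.2 kg/m3

270.2


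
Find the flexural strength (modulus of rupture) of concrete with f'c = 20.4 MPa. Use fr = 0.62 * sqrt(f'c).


fr = 0.62 * sqrt(20.4)
= 2.8 MPa

2.8


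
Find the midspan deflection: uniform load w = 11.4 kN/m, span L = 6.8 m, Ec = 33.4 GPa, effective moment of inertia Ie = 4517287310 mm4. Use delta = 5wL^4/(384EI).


Convert: L = 6.8 m = 6800 mm, Ec = 33.4 GPa = 33400 MPa
delta = 5 * 11.4 * 6800^4 / (384 * 33400 * 4517287310)
= 2.1 mm

2.1


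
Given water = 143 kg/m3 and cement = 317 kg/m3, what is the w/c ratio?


w/c = water / cement
w/c = 143 / 317 = 0.451

0.451


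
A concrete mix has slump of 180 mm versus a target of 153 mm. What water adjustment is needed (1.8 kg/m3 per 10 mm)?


Difference = 153 - 180 = -27 mm
Water adjustment = -27 * 1.8 / 10 = -4.9 kg/m3

-4.9


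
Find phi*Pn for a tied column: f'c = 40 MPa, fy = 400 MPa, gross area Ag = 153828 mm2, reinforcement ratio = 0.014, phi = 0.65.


Ast = rho * Ag = 0.014 * 153828 = 2153.592 mm2
phi*Pn = 0.65 * 0.80 * (0.85 * 40 * (153828 - 2153.592) + 400 * 2153.592) / 1000
= 3129.55 kN

3129.55


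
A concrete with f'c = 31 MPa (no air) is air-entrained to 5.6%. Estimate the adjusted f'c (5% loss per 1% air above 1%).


Strength loss = (5.6 - 1) * 5 = 23.0%
f'c = 31 * (1 - 23.0/100)
= 23.87 MPa

23.87


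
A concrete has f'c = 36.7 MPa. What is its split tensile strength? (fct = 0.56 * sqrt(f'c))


fct = 0.56 * sqrt(36.7)
= 0.56 * 6.058
= 3.393 MPa

3.393


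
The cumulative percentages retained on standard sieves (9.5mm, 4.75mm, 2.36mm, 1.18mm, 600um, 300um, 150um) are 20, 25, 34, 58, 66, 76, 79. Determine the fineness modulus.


FM = sum(cumulative % retained) / 100
= 358 / 100
= 3.58

3.58


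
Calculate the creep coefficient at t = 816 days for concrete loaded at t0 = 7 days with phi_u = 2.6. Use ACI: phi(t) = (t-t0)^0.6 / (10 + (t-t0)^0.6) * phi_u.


dt = 816 - 7 = 809
phi = 809^0.6 / (10 + 809^0.6) * 2.6
= 2.203

2.203


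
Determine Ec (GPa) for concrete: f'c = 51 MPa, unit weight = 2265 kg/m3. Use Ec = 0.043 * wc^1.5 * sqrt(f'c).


Ec = 0.043 * 2265^1.5 * sqrt(51) / 1000
= 33.1 GPa

33.1


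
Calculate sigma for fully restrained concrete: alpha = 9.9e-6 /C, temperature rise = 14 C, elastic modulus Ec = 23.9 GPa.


sigma = alpha * dT * Ec
= 9.9e-6 * 14 * 23.9 * 1000
= 3.313 MPa

3.313


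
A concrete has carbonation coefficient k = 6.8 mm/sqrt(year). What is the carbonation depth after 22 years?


depth = k * sqrt(t)
= 6.8 * sqrt(22)
= 31.89 mm

31.89


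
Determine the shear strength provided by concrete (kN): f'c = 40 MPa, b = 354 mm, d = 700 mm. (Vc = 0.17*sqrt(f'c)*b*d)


Vc = 0.17 * sqrt(40) * 354 * 700 / 1000
= 266.43 kN

266.43


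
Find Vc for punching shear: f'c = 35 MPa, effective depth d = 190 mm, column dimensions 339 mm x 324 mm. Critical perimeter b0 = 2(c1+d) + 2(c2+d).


b0 = 2*(339 + 190) + 2*(324 + 190) = 2086 mm
Vc = 0.33 * sqrt(35) * 2086 * 190 / 1000
= 773.78 kN

773.78


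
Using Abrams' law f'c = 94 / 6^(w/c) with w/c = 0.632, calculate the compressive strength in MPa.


f'c = 94 / 6^0.632
= 94 / 3.103
= 30.29 MPa

30.29


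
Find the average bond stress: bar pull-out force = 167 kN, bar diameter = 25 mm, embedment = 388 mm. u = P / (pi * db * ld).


u = P / (pi * db * ld)
= 167 * 1000 / (pi * 25 * 388)
= 5.48 MPa

5.48


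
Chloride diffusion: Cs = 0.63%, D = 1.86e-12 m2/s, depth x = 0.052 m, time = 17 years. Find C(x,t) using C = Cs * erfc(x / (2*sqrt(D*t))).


t_seconds = 17 * 365.25 * 24 * 3600 = 536479200.0 s
arg = 0.052 / (2 * sqrt(1.86e-12 * 536479200.0))
= 0.8231
erfc(0.8231) = 0.2444
C = 0.63 * 0.2444 = 0.154%

0.154


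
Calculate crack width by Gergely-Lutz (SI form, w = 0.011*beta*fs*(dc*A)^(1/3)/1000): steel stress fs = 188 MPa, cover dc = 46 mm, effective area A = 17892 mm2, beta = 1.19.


w = 0.011 * beta * fs * (dc * A)^(1/3) / 1000
= 0.011 * 1.19 * 188 * (46 * 17892)^(1/3) / 1000
= 0.231 mm

0.231


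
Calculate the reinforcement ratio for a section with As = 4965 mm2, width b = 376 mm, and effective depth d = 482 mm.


rho = As / (b * d)
= 4965 / (376 * 482)
= 0.0274

0.0274


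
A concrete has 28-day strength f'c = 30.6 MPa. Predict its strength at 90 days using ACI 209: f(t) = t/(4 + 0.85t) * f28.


f(90) = 90 / (4 + 0.85 * 90) * 30.6
= 90 / 80.5 * 30.6
= 34.21 MPa

34.21


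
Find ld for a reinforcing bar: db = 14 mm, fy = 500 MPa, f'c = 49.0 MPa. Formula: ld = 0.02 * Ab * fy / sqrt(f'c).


Ab = pi * 14^2 / 4 = 153.938 mm2
ld = 0.02 * 153.938 * 500 / sqrt(49.0)
= 219.9 mm

219.9


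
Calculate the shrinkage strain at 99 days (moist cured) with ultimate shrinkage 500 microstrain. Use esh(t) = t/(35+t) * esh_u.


esh(99) = 99 / (35 + 99) * 500
= 99 / 134 * 500
= 369.4 microstrain

369.4


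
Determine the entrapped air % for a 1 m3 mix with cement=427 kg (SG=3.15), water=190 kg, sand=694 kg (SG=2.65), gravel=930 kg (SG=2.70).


Vol cement = 427 / (3.15 * 1000) = 0.135556 m3
Vol water = 190 / 1000 = 0.19 m3
Vol sand = 694 / (2.65 * 1000) = 0.261887 m3
Vol gravel = 930 / (2.70 * 1000) = 0.344444 m3
Total solid + water volume = 0.931887 m3
Air = (1 - 0.931887) * 100 = 6.81%

6.81


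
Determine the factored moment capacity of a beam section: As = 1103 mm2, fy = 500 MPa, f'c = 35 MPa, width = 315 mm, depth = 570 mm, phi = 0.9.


a = As * fy / (0.85 * f'c * b)
= 1103 * 500 / (0.85 * 35 * 315)
= 58.8502 mm
Mn = As * fy * (d - a/2) / 10^6
= 298.1271 kN-m
phi*Mn = 0.9 * 298.1271 = 268.31 kN-m

268.31


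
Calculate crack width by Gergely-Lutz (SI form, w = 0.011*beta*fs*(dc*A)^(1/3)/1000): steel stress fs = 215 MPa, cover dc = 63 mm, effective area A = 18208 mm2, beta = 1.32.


w = 0.011 * beta * fs * (dc * A)^(1/3) / 1000
= 0.011 * 1.32 * 215 * (63 * 18208)^(1/3) / 1000
= 0.327 mm

0.327


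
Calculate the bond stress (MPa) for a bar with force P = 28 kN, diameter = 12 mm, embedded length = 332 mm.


u = P / (pi * db * ld)
= 28 * 1000 / (pi * 12 * 332)
= 2.237 MPa

2.237


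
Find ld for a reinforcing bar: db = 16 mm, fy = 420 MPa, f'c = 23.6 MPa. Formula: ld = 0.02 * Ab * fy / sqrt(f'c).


Ab = pi * 16^2 / 4 = 201.062 mm2
ld = 0.02 * 201.062 * 420 / sqrt(23.6)
= 347.7 mm

347.7


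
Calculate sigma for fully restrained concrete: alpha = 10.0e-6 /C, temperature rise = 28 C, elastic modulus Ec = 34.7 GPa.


sigma = alpha * dT * Ec
= 10.0e-6 * 28 * 34.7 * 1000
= 9.716 MPa

9.716


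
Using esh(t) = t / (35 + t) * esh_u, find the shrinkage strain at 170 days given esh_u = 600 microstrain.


esh(170) = 170 / (35 + 170) * 600
= 170 / 205 * 600
= 497.6 microstrain

497.6


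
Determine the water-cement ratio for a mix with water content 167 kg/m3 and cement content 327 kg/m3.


w/c = water / cement
w/c = 167 / 327 = 0.511

0.511


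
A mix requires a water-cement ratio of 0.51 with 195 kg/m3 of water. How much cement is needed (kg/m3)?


Cement = water / (w/c)
= 195 / 0.51
= 382.4 kg/m3

382.4


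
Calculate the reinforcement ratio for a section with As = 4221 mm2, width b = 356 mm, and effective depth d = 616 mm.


rho = As / (b * d)
= 4221 / (356 * 616)
= 0.0192

0.0192


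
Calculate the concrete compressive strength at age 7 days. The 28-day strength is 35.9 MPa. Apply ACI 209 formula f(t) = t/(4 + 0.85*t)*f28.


f(7) = 7 / (4 + 0.85 * 7) * 35.9
= 7 / 9.95 * 35.9
= 25.26 MPa

25.26


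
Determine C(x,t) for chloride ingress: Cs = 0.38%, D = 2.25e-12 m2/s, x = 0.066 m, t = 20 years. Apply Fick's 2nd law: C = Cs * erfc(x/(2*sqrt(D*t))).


t_seconds = 20 * 365.25 * 24 * 3600 = 631152000.0 s
arg = 0.066 / (2 * sqrt(2.25e-12 * 631152000.0))
= 0.8757
erfc(0.8757) = 0.2156
C = 0.38 * 0.2156 = 0.0819%

0.0819


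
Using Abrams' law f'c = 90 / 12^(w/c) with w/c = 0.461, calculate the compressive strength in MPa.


f'c = 90 / 12^0.461
= 90 / 3.144
= 28.62 MPa

28.62


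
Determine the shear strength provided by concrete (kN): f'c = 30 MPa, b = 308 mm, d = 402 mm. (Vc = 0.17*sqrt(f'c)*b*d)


Vc = 0.17 * sqrt(30) * 308 * 402 / 1000
= 115.29 kN

115.29


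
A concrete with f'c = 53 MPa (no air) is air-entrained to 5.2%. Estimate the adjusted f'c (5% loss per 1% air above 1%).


Strength loss = (5.2 - 1) * 5 = 21.0%
f'c = 53 * (1 - 21.0/100)
= 41.87 MPa

41.87


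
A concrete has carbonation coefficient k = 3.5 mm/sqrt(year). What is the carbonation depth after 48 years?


depth = k * sqrt(t)
= 3.5 * sqrt(48)
= 24.25 mm

24.25


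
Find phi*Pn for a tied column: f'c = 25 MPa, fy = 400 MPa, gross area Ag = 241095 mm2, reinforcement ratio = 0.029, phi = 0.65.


Ast = rho * Ag = 0.029 * 241095 = 6991.755 mm2
phi*Pn = 0.65 * 0.80 * (0.85 * 25 * (241095 - 6991.755) + 400 * 6991.755) / 1000
= 4041.13 kN

4041.13


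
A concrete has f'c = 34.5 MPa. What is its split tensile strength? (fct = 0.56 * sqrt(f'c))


fct = 0.56 * sqrt(34.5)
= 0.56 * 5.874
= 3.289 MPa

3.289


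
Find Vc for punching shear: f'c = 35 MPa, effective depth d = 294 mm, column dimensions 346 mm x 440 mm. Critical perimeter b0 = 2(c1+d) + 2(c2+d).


b0 = 2*(346 + 294) + 2*(440 + 294) = 2748 mm
Vc = 0.33 * sqrt(35) * 2748 * 294 / 1000
= 1577.29 kN

1577.29


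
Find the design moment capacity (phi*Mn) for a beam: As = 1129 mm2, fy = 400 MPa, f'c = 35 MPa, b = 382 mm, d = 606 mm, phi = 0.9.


a = As * fy / (0.85 * f'c * b)
= 1129 * 400 / (0.85 * 35 * 382)
= 39.7378 mm
Mn = As * fy * (d - a/2) / 10^6
= 264.6968 kN-m
phi*Mn = 0.9 * 264.6968 = 238.23 kN-m

238.23


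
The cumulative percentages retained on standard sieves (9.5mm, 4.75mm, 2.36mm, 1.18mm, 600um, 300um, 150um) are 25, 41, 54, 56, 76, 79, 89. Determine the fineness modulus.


FM = sum(cumulative % retained) / 100
= 420 / 100
= 4.2

4.2


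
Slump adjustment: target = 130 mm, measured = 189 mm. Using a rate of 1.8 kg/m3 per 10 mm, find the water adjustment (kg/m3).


Difference = 130 - 189 = -59 mm
Water adjustment = -59 * 1.8 / 10 = -10.6 kg/m3

-10.6


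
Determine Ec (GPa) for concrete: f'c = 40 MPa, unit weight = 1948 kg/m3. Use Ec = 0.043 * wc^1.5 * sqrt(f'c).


Ec = 0.043 * 1948^1.5 * sqrt(40) / 1000
= 23.38 GPa

23.38


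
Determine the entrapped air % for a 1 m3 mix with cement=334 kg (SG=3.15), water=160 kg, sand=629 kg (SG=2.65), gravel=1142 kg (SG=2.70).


Vol cement = 334 / (3.15 * 1000) = 0.106032 m3
Vol water = 160 / 1000 = 0.16 m3
Vol sand = 629 / (2.65 * 1000) = 0.237358 m3
Vol gravel = 1142 / (2.70 * 1000) = 0.422963 m3
Total solid + water volume = 0.926353 m3
Air = (1 - 0.926353) * 100 = 7.36%

7.36


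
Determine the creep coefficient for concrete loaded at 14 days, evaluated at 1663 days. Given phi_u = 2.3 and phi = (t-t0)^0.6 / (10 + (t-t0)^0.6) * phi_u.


dt = 1663 - 14 = 1649
phi = 1649^0.6 / (10 + 1649^0.6) * 2.3
= 2.058

2.058


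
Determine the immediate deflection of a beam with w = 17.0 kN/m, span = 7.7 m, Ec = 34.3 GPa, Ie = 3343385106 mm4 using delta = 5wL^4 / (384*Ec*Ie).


Convert: L = 7.7 m = 7700 mm, Ec = 34.3 GPa = 34300 MPa
delta = 5 * 17.0 * 7700^4 / (384 * 34300 * 3343385106)
= 6.79 mm

6.79


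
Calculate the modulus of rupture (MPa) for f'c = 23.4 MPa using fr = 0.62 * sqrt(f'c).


fr = 0.62 * sqrt(23.4)
= 2.999 MPa

2.999


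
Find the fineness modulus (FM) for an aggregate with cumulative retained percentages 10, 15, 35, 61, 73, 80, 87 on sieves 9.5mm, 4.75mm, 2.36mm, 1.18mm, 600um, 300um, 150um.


FM = sum(cumulative % retained) / 100
= 361 / 100
= 3.61

3.61


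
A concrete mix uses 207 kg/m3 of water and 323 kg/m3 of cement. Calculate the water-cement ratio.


w/c = water / cement
w/c = 207 / 323 = 0.641

0.641


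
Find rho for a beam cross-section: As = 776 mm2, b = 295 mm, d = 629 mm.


rho = As / (b * d)
= 776 / (295 * 629)
= 0.0042

0.0042


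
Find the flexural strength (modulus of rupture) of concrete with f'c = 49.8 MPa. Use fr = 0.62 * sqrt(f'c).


fr = 0.62 * sqrt(49.8)
= 4.375 MPa

4.375


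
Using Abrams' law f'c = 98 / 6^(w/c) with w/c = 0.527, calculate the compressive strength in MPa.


f'c = 98 / 6^0.527
= 98 / 2.571
= 38.12 MPa

38.12


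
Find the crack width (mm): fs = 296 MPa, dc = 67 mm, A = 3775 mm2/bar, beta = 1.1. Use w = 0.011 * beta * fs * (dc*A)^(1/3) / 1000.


w = 0.011 * beta * fs * (dc * A)^(1/3) / 1000
= 0.011 * 1.1 * 296 * (67 * 3775)^(1/3) / 1000
= 0.227 mm

0.227


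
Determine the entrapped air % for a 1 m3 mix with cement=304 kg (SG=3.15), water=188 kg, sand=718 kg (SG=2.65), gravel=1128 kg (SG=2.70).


Vol cement = 304 / (3.15 * 1000) = 0.096508 m3
Vol water = 188 / 1000 = 0.188 m3
Vol sand = 718 / (2.65 * 1000) = 0.270943 m3
Vol gravel = 1128 / (2.70 * 1000) = 0.417778 m3
Total solid + water volume = 0.973229 m3
Air = (1 - 0.973229) * 100 = 2.68%

2.68


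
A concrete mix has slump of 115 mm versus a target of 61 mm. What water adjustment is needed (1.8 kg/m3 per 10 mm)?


Difference = 61 - 115 = -54 mm
Water adjustment = -54 * 1.8 / 10 = -9.7 kg/m3

-9.7


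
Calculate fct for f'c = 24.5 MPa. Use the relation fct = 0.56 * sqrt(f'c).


fct = 0.56 * sqrt(24.5)
= 0.56 * 4.95
= 2.772 MPa

2.772


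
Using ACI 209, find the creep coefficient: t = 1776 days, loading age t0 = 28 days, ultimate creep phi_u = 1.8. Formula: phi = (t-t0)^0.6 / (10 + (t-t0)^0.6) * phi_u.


dt = 1776 - 28 = 1748
phi = 1748^0.6 / (10 + 1748^0.6) * 1.8
= 1.617

1.617


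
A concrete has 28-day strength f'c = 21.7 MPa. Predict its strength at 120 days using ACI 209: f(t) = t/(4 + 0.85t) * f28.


f(120) = 120 / (4 + 0.85 * 120) * 21.7
= 120 / 106.0 * 21.7
= 24.57 MPa

24.57


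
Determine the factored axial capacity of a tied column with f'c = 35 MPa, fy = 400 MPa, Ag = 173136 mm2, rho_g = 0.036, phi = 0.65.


Ast = rho * Ag = 0.036 * 173136 = 6232.896 mm2
phi*Pn = 0.65 * 0.80 * (0.85 * 35 * (173136 - 6232.896) + 400 * 6232.896) / 1000
= 3878.43 kN

3878.43


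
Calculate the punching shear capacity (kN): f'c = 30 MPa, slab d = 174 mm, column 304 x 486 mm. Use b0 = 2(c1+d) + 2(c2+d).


b0 = 2*(304 + 174) + 2*(486 + 174) = 2276 mm
Vc = 0.33 * sqrt(30) * 2276 * 174 / 1000
= 715.81 kN

715.81


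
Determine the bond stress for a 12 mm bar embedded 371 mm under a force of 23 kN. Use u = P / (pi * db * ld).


u = P / (pi * db * ld)
= 23 * 1000 / (pi * 12 * 371)
= 1.644 MPa

1.644


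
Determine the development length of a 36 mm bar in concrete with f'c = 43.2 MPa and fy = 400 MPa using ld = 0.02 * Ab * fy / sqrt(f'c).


Ab = pi * 36^2 / 4 = 1017.876 mm2
ld = 0.02 * 1017.876 * 400 / sqrt(43.2)
= 1238.9 mm

1238.9


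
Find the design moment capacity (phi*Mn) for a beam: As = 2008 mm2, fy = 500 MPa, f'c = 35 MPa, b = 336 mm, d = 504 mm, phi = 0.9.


a = As * fy / (0.85 * f'c * b)
= 2008 * 500 / (0.85 * 35 * 336)
= 100.4402 mm
Mn = As * fy * (d - a/2) / 10^6
= 455.595 kN-m
phi*Mn = 0.9 * 455.595 = 410.04 kN-m

410.04


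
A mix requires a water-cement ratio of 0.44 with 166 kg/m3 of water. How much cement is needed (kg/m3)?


Cement = water / (w/c)
= 166 / 0.44
= 377.3 kg/m3

377.3


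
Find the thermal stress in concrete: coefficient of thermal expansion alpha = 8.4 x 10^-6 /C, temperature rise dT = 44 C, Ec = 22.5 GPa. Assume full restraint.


sigma = alpha * dT * Ec
= 8.4e-6 * 44 * 22.5 * 1000
= 8.316 MPa

8.316


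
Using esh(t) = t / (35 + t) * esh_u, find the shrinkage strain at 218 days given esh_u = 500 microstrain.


esh(218) = 218 / (35 + 218) * 500
= 218 / 253 * 500
= 430.8 microstrain

430.8


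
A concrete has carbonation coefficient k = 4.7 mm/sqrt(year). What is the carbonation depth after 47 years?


depth = k * sqrt(t)
= 4.7 * sqrt(47)
= 32.22 mm

32.22


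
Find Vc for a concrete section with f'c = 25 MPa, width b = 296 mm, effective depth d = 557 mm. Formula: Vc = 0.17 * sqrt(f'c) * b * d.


Vc = 0.17 * sqrt(25) * 296 * 557 / 1000
= 140.14 kN

140.14


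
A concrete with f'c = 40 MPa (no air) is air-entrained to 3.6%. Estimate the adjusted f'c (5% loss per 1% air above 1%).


Strength loss = (3.6 - 1) * 5 = 13.0%
f'c = 40 * (1 - 13.0/100)
= 34.8 MPa

34.8


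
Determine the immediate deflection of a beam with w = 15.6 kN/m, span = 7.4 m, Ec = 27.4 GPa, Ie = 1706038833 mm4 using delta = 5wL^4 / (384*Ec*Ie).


Convert: L = 7.4 m = 7400 mm, Ec = 27.4 GPa = 27400 MPa
delta = 5 * 15.6 * 7400^4 / (384 * 27400 * 1706038833)
= 13.03 mm

13.03


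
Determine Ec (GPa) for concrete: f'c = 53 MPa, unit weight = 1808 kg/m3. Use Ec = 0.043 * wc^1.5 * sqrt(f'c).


Ec = 0.043 * 1808^1.5 * sqrt(53) / 1000
= 24.07 GPa

24.07


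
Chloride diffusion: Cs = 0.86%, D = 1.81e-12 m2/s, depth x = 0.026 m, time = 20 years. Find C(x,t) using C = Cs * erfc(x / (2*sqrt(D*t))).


t_seconds = 20 * 365.25 * 24 * 3600 = 631152000.0 s
arg = 0.026 / (2 * sqrt(1.81e-12 * 631152000.0))
= 0.3846
erfc(0.3846) = 0.5865
C = 0.86 * 0.5865 = 0.5044%

0.5044


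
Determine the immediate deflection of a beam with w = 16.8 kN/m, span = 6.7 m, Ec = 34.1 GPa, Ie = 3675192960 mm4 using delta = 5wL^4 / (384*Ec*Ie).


Convert: L = 6.7 m = 6700 mm, Ec = 34.1 GPa = 34100 MPa
delta = 5 * 16.8 * 6700^4 / (384 * 34100 * 3675192960)
= 3.52 mm

3.52


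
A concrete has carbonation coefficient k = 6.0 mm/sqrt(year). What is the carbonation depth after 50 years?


depth = k * sqrt(t)
= 6.0 * sqrt(50)
= 42.43 mm

42.43


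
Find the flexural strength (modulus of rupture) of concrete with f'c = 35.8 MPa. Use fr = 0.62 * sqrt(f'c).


fr = 0.62 * sqrt(35.8)
= 3.71 MPa

3.71


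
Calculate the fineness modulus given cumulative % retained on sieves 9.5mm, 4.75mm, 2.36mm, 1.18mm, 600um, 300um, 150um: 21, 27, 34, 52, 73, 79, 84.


FM = sum(cumulative % retained) / 100
= 370 / 100
= 3.7

3.7


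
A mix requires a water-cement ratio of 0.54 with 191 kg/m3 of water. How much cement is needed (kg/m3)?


Cement = water / (w/c)
= 191 / 0.54
= 353.7 kg/m3

353.7


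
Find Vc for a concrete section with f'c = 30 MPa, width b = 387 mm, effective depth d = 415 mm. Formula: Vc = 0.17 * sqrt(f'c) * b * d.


Vc = 0.17 * sqrt(30) * 387 * 415 / 1000
= 149.54 kN

149.54


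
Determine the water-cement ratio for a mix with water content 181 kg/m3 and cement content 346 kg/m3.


w/c = water / cement
w/c = 181 / 346 = 0.523

0.523


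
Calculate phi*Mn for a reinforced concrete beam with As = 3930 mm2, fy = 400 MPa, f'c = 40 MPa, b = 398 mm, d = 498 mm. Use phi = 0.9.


a = As * fy / (0.85 * f'c * b)
= 3930 * 400 / (0.85 * 40 * 398)
= 116.1691 mm
Mn = As * fy * (d - a/2) / 10^6
= 691.5471 kN-m
phi*Mn = 0.9 * 691.5471 = 622.39 kN-m

622.39


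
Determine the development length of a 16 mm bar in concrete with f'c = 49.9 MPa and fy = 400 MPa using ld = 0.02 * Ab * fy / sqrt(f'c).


Ab = pi * 16^2 / 4 = 201.062 mm2
ld = 0.02 * 201.062 * 400 / sqrt(49.9)
= 227.7 mm

227.7


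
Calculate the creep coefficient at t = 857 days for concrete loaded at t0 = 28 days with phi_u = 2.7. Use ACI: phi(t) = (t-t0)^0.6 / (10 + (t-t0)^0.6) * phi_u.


dt = 857 - 28 = 829
phi = 829^0.6 / (10 + 829^0.6) * 2.7
= 2.293

2.293


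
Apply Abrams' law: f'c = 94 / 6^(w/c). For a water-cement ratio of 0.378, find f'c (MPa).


f'c = 94 / 6^0.378
= 94 / 1.969
= 47.75 MPa

47.75


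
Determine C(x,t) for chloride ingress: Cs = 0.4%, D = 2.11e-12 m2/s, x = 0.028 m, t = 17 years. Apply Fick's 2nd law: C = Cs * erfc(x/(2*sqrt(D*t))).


t_seconds = 17 * 365.25 * 24 * 3600 = 536479200.0 s
arg = 0.028 / (2 * sqrt(2.11e-12 * 536479200.0))
= 0.4161
erfc(0.4161) = 0.5562
C = 0.4 * 0.5562 = 0.2225%

0.2225


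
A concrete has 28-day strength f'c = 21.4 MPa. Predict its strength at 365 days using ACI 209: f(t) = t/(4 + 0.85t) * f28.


f(365) = 365 / (4 + 0.85 * 365) * 21.4
= 365 / 314.25 * 21.4
= 24.86 MPa

24.86


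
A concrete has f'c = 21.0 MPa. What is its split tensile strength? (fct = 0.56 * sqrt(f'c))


fct = 0.56 * sqrt(21.0)
= 0.56 * 4.583
= 2.566 MPa

2.566


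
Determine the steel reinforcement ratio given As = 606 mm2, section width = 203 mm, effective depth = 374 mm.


rho = As / (b * d)
= 606 / (203 * 374)
= 0.008

0.008


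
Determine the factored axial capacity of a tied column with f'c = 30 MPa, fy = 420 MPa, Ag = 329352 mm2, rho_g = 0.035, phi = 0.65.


Ast = rho * Ag = 0.035 * 329352 = 11527.32 mm2
phi*Pn = 0.65 * 0.80 * (0.85 * 30 * (329352 - 11527.32) + 420 * 11527.32) / 1000
= 6731.92 kN

6731.92


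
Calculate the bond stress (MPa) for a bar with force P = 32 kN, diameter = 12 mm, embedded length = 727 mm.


u = P / (pi * db * ld)
= 32 * 1000 / (pi * 12 * 727)
= 1.168 MPa

1.168


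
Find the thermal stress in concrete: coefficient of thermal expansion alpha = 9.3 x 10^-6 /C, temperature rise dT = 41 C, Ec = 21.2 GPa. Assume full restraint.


sigma = alpha * dT * Ec
= 9.3e-6 * 41 * 21.2 * 1000
= 8.084 MPa

8.084


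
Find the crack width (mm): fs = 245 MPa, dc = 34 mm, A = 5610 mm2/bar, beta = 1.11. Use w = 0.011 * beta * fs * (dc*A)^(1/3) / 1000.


w = 0.011 * beta * fs * (dc * A)^(1/3) / 1000
= 0.011 * 1.11 * 245 * (34 * 5610)^(1/3) / 1000
= 0.172 mm

0.172


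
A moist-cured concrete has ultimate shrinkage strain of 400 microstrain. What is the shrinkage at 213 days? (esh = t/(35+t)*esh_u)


esh(213) = 213 / (35 + 213) * 400
= 213 / 248 * 400
= 343.5 microstrain

343.5


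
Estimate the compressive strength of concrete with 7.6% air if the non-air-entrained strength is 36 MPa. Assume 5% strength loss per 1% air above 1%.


Strength loss = (7.6 - 1) * 5 = 33.0%
f'c = 36 * (1 - 33.0/100)
= 24.12 MPa

24.12


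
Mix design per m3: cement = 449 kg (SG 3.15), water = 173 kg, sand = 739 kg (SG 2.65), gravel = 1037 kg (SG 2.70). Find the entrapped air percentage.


Vol cement = 449 / (3.15 * 1000) = 0.14254 m3
Vol water = 173 / 1000 = 0.173 m3
Vol sand = 739 / (2.65 * 1000) = 0.278868 m3
Vol gravel = 1037 / (2.70 * 1000) = 0.384074 m3
Total solid + water volume = 0.978482 m3
Air = (1 - 0.978482) * 100 = 2.15%

2.15


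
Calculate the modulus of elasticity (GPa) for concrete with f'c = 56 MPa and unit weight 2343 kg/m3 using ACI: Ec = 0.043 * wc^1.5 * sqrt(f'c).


Ec = 0.043 * 2343^1.5 * sqrt(56) / 1000
= 36.49 GPa

36.49


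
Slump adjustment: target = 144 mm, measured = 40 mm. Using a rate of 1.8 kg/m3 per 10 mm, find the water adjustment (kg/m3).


Difference = 144 - 40 = 104 mm
Water adjustment = 104 * 1.8 / 10 = 18.7 kg/m3

18.7


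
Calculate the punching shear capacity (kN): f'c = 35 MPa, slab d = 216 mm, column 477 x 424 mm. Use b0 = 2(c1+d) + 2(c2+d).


b0 = 2*(477 + 216) + 2*(424 + 216) = 2666 mm
Vc = 0.33 * sqrt(35) * 2666 * 216 / 1000
= 1124.25 kN

1124.25


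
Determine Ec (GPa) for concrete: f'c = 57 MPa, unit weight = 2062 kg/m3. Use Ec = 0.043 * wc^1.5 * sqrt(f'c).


Ec = 0.043 * 2062^1.5 * sqrt(57) / 1000
= 30.4 GPa

30.4


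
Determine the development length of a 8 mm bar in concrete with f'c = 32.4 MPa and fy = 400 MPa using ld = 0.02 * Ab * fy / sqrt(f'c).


Ab = pi * 8^2 / 4 = 50.265 mm2
ld = 0.02 * 50.265 * 400 / sqrt(32.4)
= 70.6 mm

70.6


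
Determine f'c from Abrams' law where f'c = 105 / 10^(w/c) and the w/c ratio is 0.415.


f'c = 105 / 10^0.415
= 105 / 2.6
= 40.38 MPa

40.38


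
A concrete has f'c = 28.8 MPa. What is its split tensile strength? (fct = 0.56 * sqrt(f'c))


fct = 0.56 * sqrt(28.8)
= 0.56 * 5.367
= 3.005 MPa

3.005


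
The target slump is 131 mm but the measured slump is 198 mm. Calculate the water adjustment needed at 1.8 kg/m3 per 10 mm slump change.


Difference = 131 - 198 = -67 mm
Water adjustment = -67 * 1.8 / 10 = -12.1 kg/m3

-12.1


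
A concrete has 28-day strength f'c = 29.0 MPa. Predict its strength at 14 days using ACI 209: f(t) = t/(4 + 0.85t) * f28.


f(14) = 14 / (4 + 0.85 * 14) * 29.0
= 14 / 15.9 * 29.0
= 25.53 MPa

25.53


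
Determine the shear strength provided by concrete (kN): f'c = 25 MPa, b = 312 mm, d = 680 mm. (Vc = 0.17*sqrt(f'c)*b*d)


Vc = 0.17 * sqrt(25) * 312 * 680 / 1000
= 180.34 kN

180.34


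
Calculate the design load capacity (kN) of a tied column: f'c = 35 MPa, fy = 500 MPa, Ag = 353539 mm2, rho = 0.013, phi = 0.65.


Ast = rho * Ag = 0.013 * 353539 = 4596.007 mm2
phi*Pn = 0.65 * 0.80 * (0.85 * 35 * (353539 - 4596.007) + 500 * 4596.007) / 1000
= 6593.11 kN

6593.11


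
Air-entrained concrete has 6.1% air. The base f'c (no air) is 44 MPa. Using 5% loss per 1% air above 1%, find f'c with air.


Strength loss = (6.1 - 1) * 5 = 25.5%
f'c = 44 * (1 - 25.5/100)
= 32.78 MPa

32.78


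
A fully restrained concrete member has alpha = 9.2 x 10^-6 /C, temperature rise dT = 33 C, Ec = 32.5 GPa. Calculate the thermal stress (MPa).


sigma = alpha * dT * Ec
= 9.2e-6 * 33 * 32.5 * 1000
= 9.867 MPa

9.867


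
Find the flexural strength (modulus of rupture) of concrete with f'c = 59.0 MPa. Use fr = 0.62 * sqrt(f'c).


fr = 0.62 * sqrt(59.0)
= 4.762 MPa

4.762


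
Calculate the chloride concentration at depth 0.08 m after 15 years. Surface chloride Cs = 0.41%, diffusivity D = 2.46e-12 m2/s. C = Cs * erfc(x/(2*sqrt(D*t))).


t_seconds = 15 * 365.25 * 24 * 3600 = 473364000.0 s
arg = 0.08 / (2 * sqrt(2.46e-12 * 473364000.0))
= 1.1722
erfc(1.1722) = 0.0974
C = 0.41 * 0.0974 = 0.0399%

0.0399


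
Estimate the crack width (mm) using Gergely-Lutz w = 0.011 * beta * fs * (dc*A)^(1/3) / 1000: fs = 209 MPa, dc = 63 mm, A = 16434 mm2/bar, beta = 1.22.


w = 0.011 * beta * fs * (dc * A)^(1/3) / 1000
= 0.011 * 1.22 * 209 * (63 * 16434)^(1/3) / 1000
= 0.284 mm

0.284


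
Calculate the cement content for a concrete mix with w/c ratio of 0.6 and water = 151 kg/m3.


Cement = water / (w/c)
= 151 / 0.6
= 251.7 kg/m3

251.7


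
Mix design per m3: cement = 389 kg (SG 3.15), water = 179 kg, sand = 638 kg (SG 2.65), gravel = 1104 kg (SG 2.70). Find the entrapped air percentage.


Vol cement = 389 / (3.15 * 1000) = 0.123492 m3
Vol water = 179 / 1000 = 0.179 m3
Vol sand = 638 / (2.65 * 1000) = 0.240755 m3
Vol gravel = 1104 / (2.70 * 1000) = 0.408889 m3
Total solid + water volume = 0.952136 m3
Air = (1 - 0.952136) * 100 = 4.79%

4.79


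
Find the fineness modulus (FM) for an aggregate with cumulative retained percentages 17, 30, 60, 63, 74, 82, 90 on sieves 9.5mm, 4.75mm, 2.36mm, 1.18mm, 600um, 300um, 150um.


FM = sum(cumulative % retained) / 100
= 416 / 100
= 4.16

4.16


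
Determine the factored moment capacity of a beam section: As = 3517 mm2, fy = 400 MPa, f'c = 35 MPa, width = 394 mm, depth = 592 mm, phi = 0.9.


a = As * fy / (0.85 * f'c * b)
= 3517 * 400 / (0.85 * 35 * 394)
= 120.0188 mm
Mn = As * fy * (d - a/2) / 10^6
= 748.4044 kN-m
phi*Mn = 0.9 * 748.4044 = 673.56 kN-m

673.56


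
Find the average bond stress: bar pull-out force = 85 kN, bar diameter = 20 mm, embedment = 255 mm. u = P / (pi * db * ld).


u = P / (pi * db * ld)
= 85 * 1000 / (pi * 20 * 255)
= 5.305 MPa

5.305


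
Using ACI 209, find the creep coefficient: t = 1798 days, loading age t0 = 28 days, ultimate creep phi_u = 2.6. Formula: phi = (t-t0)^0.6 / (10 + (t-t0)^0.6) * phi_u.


dt = 1798 - 28 = 1770
phi = 1770^0.6 / (10 + 1770^0.6) * 2.6
= 2.337

2.337


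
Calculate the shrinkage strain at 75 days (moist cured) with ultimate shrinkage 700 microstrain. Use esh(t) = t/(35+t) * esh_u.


esh(75) = 75 / (35 + 75) * 700
= 75 / 110 * 700
= 477.3 microstrain

477.3


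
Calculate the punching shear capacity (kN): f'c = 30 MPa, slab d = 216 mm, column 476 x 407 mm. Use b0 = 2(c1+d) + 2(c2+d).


b0 = 2*(476 + 216) + 2*(407 + 216) = 2630 mm
Vc = 0.33 * sqrt(30) * 2630 * 216 / 1000
= 1026.8 kN

1026.8


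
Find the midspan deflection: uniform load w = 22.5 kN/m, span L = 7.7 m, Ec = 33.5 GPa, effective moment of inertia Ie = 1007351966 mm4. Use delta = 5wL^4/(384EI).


Convert: L = 7.7 m = 7700 mm, Ec = 33.5 GPa = 33500 MPa
delta = 5 * 22.5 * 7700^4 / (384 * 33500 * 1007351966)
= 30.52 mm

30.52


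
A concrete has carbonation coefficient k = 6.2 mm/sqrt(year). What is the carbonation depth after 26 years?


depth = k * sqrt(t)
= 6.2 * sqrt(26)
= 31.61 mm

31.61


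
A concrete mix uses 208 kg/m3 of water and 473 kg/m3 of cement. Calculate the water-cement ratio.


w/c = water / cement
w/c = 208 / 473 = 0.44

0.44


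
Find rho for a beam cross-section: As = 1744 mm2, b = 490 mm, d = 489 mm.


rho = As / (b * d)
= 1744 / (490 * 489)
= 0.0073

0.0073


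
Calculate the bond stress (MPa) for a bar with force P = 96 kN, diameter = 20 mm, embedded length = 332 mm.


u = P / (pi * db * ld)
= 96 * 1000 / (pi * 20 * 332)
= 4.602 MPa

4.602


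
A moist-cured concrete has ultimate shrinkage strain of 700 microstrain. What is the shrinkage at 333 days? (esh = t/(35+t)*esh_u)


esh(333) = 333 / (35 + 333) * 700
= 333 / 368 * 700
= 633.4 microstrain

633.4


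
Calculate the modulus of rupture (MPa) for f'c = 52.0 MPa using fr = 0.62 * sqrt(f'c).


fr = 0.62 * sqrt(52.0)
= 4.471 MPa

4.471


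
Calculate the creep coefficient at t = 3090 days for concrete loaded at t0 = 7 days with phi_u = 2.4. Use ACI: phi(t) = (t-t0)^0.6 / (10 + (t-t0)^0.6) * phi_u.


dt = 3090 - 7 = 3083
phi = 3083^0.6 / (10 + 3083^0.6) * 2.4
= 2.221

2.221


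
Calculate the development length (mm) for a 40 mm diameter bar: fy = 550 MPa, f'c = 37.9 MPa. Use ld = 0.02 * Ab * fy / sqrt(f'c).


Ab = pi * 40^2 / 4 = 1256.637 mm2
ld = 0.02 * 1256.637 * 550 / sqrt(37.9)
= 2245.3 mm

2245.3


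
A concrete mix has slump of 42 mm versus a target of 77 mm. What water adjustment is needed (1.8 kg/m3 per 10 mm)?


Difference = 77 - 42 = 35 mm
Water adjustment = 35 * 1.8 / 10 = 6.3 kg/m3

6.3


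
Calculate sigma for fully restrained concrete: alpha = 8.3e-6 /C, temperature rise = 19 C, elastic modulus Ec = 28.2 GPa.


sigma = alpha * dT * Ec
= 8.3e-6 * 19 * 28.2 * 1000
= 4.447 MPa

4.447


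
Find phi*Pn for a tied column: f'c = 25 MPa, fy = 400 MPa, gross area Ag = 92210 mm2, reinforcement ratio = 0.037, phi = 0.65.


Ast = rho * Ag = 0.037 * 92210 = 3411.77 mm2
phi*Pn = 0.65 * 0.80 * (0.85 * 25 * (92210 - 3411.77) + 400 * 3411.77) / 1000
= 1690.87 kN

1690.87


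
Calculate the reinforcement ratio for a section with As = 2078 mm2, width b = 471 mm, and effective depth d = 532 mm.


rho = As / (b * d)
= 2078 / (471 * 532)
= 0.0083

0.0083


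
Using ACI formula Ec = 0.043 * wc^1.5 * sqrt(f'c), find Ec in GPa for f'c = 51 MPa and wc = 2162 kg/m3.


Ec = 0.043 * 2162^1.5 * sqrt(51) / 1000
= 30.87 GPa

30.87


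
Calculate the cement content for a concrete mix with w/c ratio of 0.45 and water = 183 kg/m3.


Cement = water / (w/c)
= 183 / 0.45
= 406.7 kg/m3

406.7


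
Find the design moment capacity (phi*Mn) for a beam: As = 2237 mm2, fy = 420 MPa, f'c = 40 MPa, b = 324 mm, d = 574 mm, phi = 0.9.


a = As * fy / (0.85 * f'c * b)
= 2237 * 420 / (0.85 * 40 * 324)
= 85.2887 mm
Mn = As * fy * (d - a/2) / 10^6
= 499.2299 kN-m
phi*Mn = 0.9 * 499.2299 = 449.31 kN-m

449.31


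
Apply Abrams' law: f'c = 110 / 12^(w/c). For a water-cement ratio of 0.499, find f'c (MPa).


f'c = 110 / 12^0.499
= 110 / 3.456
= 31.83 MPa

31.83


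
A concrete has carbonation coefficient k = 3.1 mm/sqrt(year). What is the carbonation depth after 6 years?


depth = k * sqrt(t)
= 3.1 * sqrt(6)
= 7.59 mm

7.59


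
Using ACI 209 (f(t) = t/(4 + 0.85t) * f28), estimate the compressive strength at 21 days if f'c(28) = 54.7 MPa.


f(21) = 21 / (4 + 0.85 * 21) * 54.7
= 21 / 21.85 * 54.7
= 52.57 MPa

52.57


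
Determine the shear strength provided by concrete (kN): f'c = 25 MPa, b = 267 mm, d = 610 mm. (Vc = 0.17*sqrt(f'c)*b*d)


Vc = 0.17 * sqrt(25) * 267 * 610 / 1000
= 138.44 kN

138.44


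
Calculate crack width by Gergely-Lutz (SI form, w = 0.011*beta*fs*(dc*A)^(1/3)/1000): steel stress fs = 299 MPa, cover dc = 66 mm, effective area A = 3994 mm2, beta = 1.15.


w = 0.011 * beta * fs * (dc * A)^(1/3) / 1000
= 0.011 * 1.15 * 299 * (66 * 3994)^(1/3) / 1000
= 0.243 mm

0.243


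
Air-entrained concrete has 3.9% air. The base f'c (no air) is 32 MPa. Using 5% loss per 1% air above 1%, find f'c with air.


Strength loss = (3.9 - 1) * 5 = 14.5%
f'c = 32 * (1 - 14.5/100)
= 27.36 MPa

27.36


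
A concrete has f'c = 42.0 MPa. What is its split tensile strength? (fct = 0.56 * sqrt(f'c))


fct = 0.56 * sqrt(42.0)
= 0.56 * 6.481
= 3.629 MPa

3.629


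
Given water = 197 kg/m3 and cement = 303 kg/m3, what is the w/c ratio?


w/c = water / cement
w/c = 197 / 303 = 0.65

0.65


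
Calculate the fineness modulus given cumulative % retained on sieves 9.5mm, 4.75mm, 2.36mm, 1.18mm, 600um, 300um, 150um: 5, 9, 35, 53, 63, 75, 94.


FM = sum(cumulative % retained) / 100
= 334 / 100
= 3.34

3.34
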